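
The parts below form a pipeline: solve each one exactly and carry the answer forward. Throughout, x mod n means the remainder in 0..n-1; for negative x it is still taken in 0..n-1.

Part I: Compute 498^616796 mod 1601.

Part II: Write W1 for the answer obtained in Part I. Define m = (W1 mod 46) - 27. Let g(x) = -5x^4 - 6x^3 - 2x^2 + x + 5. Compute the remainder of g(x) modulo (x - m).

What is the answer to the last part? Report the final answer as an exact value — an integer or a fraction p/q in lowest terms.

3

Part I: squarings mod 1601: 498^1=498, 498^2=1450, 498^4=387, 498^8=876, 498^16=497, 498^32=455, 498^64=496, 498^128=1063, 498^256=1264, 498^512=1499, 498^1024=798, 498^2048=1207, 498^4096=1540, 498^8192=519, 498^16384=393, 498^32768=753, 498^65536=255, 498^131072=985, 498^262144=19, 498^524288=361; 498^616796 = 498^4 * 498^8 * 498^16 * 498^64 * 498^256 * 498^2048 * 498^8192 * 498^16384 * 498^65536 * 498^524288 = 302 (mod 1601); answer 302
Part II: W1 = 302; m = -1; remainder = value at the root: -5*(-1)^4 - 6*(-1)^3 - 2*(-1)^2 + 1*(-1)^1 + 5 = (-5) + (6) + (-2) + (-1) + (5) = 3; answer 3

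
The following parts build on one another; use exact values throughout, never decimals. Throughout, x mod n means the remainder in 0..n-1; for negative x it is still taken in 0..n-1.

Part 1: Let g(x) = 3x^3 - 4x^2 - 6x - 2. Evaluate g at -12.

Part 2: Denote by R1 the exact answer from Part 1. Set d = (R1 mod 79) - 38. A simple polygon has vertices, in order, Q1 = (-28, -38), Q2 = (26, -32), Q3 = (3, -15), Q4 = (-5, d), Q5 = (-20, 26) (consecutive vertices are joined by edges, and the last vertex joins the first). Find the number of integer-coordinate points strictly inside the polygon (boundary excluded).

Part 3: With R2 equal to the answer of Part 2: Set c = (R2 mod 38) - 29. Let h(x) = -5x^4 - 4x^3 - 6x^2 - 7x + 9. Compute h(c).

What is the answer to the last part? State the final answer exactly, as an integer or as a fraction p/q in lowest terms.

-182173

Part 1: 3*(-12)^3 - 4*(-12)^2 - 6*(-12)^1 - 2 = (-5184) + (-576) + (72) + (-2) = -5690; answer -5690
Part 2: R1 = -5690; d = 39; cross terms: (-28*-32 - 26*-38)=1884, (26*-15 - 3*-32)=-294, (3*39 - -5*-15)=42, (-5*26 - -20*39)=650, (-20*-38 - -28*26)=1488; twice the area = |3770| = 3770; area = 1885; boundary points = 6 + 1 + 2 + 1 + 8 = 18; strictly interior points = area - boundary/2 + 1 = 1877; answer 1877
Part 3: R2 = 1877; c = -14; -5*(-14)^4 - 4*(-14)^3 - 6*(-14)^2 - 7*(-14)^1 + 9 = (-192080) + (10976) + (-1176) + (98) + (9) = -182173; answer -182173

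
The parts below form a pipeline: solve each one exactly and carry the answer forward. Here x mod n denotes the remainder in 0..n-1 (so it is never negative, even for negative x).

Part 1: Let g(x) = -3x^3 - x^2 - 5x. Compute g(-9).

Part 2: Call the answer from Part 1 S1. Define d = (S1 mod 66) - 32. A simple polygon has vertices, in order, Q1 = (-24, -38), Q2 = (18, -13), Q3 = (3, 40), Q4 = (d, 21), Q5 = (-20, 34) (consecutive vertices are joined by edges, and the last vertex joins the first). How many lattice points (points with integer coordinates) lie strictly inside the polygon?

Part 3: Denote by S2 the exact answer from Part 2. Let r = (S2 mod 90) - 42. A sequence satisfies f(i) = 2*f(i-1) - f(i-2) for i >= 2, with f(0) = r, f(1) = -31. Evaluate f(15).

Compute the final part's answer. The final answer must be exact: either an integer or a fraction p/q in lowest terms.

-1039

Part 1: -3*(-9)^3 - 1*(-9)^2 - 5*(-9)^1 = (2187) + (-81) + (45) = 2151; answer 2151
Part 2: S1 = 2151; d = 7; cross terms: (-24*-13 - 18*-38)=996, (18*40 - 3*-13)=759, (3*21 - 7*40)=-217, (7*34 - -20*21)=658, (-20*-38 - -24*34)=1576; twice the area = |3772| = 3772; area = 1886; boundary points = 1 + 1 + 1 + 1 + 4 = 8; strictly interior points = area - boundary/2 + 1 = 1883; answer 1883
Part 3: S2 = 1883; r = 41; f(2) = 2*(-31) - 1*(41) = -103; iterating: f(2)=-103, f(3)=-175, f(4)=-247, f(5)=-319, f(6)=-391, f(7)=-463, f(8)=-535, f(9)=-607, f(10)=-679, f(11)=-751, f(12)=-823, f(13)=-895, f(14)=-967, f(15)=-1039; answer -1039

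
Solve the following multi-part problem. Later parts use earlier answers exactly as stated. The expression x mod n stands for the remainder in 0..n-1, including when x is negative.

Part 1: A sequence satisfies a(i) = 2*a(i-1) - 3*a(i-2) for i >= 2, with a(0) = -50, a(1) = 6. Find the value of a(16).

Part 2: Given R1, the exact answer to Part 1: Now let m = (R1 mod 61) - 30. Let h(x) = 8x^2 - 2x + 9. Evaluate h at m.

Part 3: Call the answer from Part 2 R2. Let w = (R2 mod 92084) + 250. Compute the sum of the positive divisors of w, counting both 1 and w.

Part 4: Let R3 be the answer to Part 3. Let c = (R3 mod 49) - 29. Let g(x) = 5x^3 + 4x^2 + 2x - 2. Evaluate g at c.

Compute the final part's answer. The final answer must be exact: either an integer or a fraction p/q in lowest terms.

5418

Part 1: a(2) = 2*(6) - 3*(-50) = 162; iterating: a(2)=162, a(3)=306, a(4)=126, a(5)=-666, a(6)=-1710, a(7)=-1422, a(8)=2286, a(9)=8838, a(10)=10818, a(11)=-4878, a(12)=-42210, a(13)=-69786, a(14)=-12942, a(15)=183474, a(16)=405774; answer 405774
Part 2: R1 = 405774; m = -28; 8*(-28)^2 - 2*(-28)^1 + 9 = (6272) + (56) + (9) = 6337; answer 6337
Part 3: R2 = 6337; w = 6587; 6587 = 7 * 941; sigma = (1 + 7) * (1 + 941) = 8 * 942 = 7536; answer 7536
Part 4: R3 = 7536; c = 10; 5*(10)^3 + 4*(10)^2 + 2*(10)^1 - 2 = (5000) + (400) + (20) + (-2) = 5418; answer 5418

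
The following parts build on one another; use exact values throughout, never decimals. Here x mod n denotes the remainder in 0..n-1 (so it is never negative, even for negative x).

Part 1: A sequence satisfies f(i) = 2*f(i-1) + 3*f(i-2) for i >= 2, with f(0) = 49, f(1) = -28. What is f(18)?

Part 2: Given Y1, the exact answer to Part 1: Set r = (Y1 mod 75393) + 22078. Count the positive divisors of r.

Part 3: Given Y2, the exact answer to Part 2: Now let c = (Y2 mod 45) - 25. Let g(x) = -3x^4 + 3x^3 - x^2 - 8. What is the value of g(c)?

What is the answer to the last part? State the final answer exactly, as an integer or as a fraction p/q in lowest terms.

-21959

Part 1: f(2) = 2*(-28) + 3*(49) = 91; iterating: f(2)=91, f(3)=98, f(4)=469, f(5)=1232, f(6)=3871, f(7)=11438, f(8)=34489, f(9)=103292, f(10)=310051, f(11)=929978, f(12)=2790109, f(13)=8370152, f(14)=25110631, f(15)=75331718, f(16)=225995329, f(17)=677985812, f(18)=2033957611; answer 2033957611
Part 2: Y1 = 2033957611; r = 27335; 27335 = 5 * 7 * 11 * 71; number of divisors = (1+1) * (1+1) * (1+1) * (1+1) = 16; answer 16
Part 3: Y2 = 16; c = -9; -3*(-9)^4 + 3*(-9)^3 - 1*(-9)^2 - 8 = (-19683) + (-2187) + (-81) + (-8) = -21959; answer -21959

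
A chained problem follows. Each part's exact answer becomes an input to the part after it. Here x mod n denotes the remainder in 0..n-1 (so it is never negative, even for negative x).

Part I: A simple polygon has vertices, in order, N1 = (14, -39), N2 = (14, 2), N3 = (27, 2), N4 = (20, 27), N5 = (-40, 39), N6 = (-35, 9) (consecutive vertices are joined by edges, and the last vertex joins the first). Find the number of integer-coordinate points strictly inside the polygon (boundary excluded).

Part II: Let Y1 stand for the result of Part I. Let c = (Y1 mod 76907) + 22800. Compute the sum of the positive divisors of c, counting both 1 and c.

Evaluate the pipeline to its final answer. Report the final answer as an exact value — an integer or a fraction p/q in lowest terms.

Part I: cross terms: (14*2 - 14*-39)=574, (14*2 - 27*2)=-26, (27*27 - 20*2)=689, (20*39 - -40*27)=1860, (-40*9 - -35*39)=1005, (-35*-39 - 14*9)=1239; twice the area = |5341| = 5341; area = 5341/2; boundary points = 41 + 13 + 1 + 12 + 5 + 1 = 73; strictly interior points = area - boundary/2 + 1 = 2635; answer 2635
Part II: Y1 = 2635; c = 25435; 25435 = 5 * 5087; sigma = (1 + 5) * (1 + 5087) = 6 * 5088 = 30528; answer 30528

30528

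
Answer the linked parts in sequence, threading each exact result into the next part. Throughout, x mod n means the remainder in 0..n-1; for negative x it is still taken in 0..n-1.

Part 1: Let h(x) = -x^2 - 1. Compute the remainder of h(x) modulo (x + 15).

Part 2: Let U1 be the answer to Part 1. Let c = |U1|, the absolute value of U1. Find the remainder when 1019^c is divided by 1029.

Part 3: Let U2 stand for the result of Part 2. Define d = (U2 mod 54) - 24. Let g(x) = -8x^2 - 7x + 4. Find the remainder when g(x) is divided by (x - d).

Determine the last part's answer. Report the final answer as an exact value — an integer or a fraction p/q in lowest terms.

Part 1: remainder = value at the root: -1*(-15)^2 - 1 = (-225) + (-1) = -226; answer -226
Part 2: U1 = -226; c = 226; squarings mod 1029: 1019^1=1019, 1019^2=100, 1019^4=739, 1019^8=751, 1019^16=109, 1019^32=562, 1019^64=970, 1019^128=394; 1019^226 = 1019^2 * 1019^32 * 1019^64 * 1019^128 = 403 (mod 1029); answer 403
Part 3: U2 = 403; d = 1; remainder = value at the root: -8*(1)^2 - 7*(1)^1 + 4 = (-8) + (-7) + (4) = -11; answer -11

-11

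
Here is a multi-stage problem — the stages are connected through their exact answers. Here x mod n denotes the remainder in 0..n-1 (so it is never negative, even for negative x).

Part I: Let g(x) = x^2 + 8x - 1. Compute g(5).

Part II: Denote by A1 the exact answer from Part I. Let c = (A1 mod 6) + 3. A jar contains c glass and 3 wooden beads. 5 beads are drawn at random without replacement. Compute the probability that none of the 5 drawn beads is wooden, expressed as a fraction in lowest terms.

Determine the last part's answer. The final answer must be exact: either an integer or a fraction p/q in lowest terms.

1/12

Part I: 1*(5)^2 + 8*(5)^1 - 1 = (25) + (40) + (-1) = 64; answer 64
Part II: A1 = 64; c = 7; total draws C(10,5) = 252; favorable C(7,5) = 21; P = 1/12; answer 1/12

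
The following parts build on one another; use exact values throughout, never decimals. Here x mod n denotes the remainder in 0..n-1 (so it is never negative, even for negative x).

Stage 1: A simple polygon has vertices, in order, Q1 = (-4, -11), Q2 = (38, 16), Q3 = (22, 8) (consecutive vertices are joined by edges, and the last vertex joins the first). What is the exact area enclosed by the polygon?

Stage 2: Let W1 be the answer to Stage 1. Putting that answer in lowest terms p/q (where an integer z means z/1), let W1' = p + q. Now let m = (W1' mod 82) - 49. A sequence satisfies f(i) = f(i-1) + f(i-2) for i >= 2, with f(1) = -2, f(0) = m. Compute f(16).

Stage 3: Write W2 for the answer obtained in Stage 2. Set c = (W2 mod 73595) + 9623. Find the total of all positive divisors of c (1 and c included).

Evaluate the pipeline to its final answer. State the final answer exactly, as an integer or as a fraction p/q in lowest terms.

Stage 1: cross terms: (-4*16 - 38*-11)=354, (38*8 - 22*16)=-48, (22*-11 - -4*8)=-210; twice the area = |96| = 96; area = 48; answer 48
Stage 2: W1 = 48; threaded value p + q = 49; m = 0; f(2) = 1*(-2) + 1*(0) = -2; iterating: f(2)=-2, f(3)=-4, f(4)=-6, f(5)=-10, f(6)=-16, f(7)=-26, f(8)=-42, f(9)=-68, f(10)=-110, f(11)=-178, f(12)=-288, f(13)=-466, f(14)=-754, f(15)=-1220, f(16)=-1974; answer -1974
Stage 3: W2 = -1974; c = 81244; 81244 = 2^2 * 19 * 1069; sigma = (1 + 2 + 4) * (1 + 19) * (1 + 1069) = 7 * 20 * 1070 = 149800; answer 149800

149800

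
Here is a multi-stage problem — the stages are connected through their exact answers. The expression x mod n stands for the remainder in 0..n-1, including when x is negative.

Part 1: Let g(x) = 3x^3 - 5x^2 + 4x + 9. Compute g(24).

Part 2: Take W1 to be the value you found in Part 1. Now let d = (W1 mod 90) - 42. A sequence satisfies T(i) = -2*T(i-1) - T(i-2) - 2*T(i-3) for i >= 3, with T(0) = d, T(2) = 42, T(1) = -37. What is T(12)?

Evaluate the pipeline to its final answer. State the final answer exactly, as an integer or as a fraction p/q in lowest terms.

Part 1: 3*(24)^3 - 5*(24)^2 + 4*(24)^1 + 9 = (41472) + (-2880) + (96) + (9) = 38697; answer 38697
Part 2: W1 = 38697; d = 45; T(3) = -2*(42) - 1*(-37) - 2*(45) = -137; iterating: T(3)=-137, T(4)=306, T(5)=-559, T(6)=1086, T(7)=-2225, T(8)=4482, T(9)=-8911, T(10)=17790, T(11)=-35633, T(12)=71298; answer 71298

71298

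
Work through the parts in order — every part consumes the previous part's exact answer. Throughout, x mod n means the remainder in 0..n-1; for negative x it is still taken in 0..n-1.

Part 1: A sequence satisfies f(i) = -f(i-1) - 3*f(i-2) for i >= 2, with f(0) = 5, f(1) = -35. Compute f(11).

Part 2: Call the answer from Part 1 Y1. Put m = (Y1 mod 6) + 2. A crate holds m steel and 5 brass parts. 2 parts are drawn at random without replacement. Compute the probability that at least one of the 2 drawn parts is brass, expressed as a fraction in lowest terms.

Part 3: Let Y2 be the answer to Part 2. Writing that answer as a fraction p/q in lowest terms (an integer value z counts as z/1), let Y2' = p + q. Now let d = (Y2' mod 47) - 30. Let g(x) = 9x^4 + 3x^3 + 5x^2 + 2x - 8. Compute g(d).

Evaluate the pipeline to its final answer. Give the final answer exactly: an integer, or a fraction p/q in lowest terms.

Part 1: f(2) = -1*(-35) - 3*(5) = 20; iterating: f(2)=20, f(3)=85, f(4)=-145, f(5)=-110, f(6)=545, f(7)=-215, f(8)=-1420, f(9)=2065, f(10)=2195, f(11)=-8390; answer -8390
Part 2: Y1 = -8390; m = 6; total draws C(11,2) = 55; complement C(6,2) = 15; favorable 55 - 15 = 40; P = 8/11; answer 8/11
Part 3: Y2 = 8/11; threaded value p + q = 19; d = -11; 9*(-11)^4 + 3*(-11)^3 + 5*(-11)^2 + 2*(-11)^1 - 8 = (131769) + (-3993) + (605) + (-22) + (-8) = 128351; answer 128351

128351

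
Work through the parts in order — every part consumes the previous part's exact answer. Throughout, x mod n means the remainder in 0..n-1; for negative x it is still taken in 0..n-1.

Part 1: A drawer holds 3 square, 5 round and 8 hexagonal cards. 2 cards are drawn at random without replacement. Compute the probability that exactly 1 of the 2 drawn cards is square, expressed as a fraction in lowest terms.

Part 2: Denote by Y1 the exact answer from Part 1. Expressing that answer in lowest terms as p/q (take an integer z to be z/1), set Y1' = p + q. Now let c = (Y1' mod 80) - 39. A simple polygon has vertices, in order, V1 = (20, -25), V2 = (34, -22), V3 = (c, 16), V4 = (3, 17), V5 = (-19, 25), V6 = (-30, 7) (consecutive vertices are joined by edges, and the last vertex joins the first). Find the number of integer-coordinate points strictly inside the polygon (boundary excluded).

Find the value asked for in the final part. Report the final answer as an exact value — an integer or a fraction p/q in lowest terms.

1535

Part 1: total draws C(16,2) = 120; favorable C(3,1)*C(13,1) = 39; P = 13/40; answer 13/40
Part 2: Y1 = 13/40; threaded value p + q = 53; c = 14; cross terms: (20*-22 - 34*-25)=410, (34*16 - 14*-22)=852, (14*17 - 3*16)=190, (3*25 - -19*17)=398, (-19*7 - -30*25)=617, (-30*-25 - 20*7)=610; twice the area = |3077| = 3077; area = 3077/2; boundary points = 1 + 2 + 1 + 2 + 1 + 2 = 9; strictly interior points = area - boundary/2 + 1 = 1535; answer 1535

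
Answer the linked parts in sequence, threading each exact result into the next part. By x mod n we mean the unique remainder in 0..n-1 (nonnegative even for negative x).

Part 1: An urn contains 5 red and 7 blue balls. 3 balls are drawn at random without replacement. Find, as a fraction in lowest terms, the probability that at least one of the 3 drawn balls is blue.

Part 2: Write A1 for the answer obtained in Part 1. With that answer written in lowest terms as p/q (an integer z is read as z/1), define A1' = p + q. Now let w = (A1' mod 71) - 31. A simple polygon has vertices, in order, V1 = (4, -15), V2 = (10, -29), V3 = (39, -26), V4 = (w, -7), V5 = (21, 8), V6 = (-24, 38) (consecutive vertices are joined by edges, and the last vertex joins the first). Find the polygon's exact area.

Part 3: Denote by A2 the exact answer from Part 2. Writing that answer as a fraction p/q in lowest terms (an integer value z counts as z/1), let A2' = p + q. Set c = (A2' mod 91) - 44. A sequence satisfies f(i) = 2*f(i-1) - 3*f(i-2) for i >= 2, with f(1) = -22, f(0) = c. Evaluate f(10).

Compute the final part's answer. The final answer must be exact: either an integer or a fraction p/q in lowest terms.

Part 1: total draws C(12,3) = 220; complement C(5,3) = 10; favorable 220 - 10 = 210; P = 21/22; answer 21/22
Part 2: A1 = 21/22; threaded value p + q = 43; w = 12; cross terms: (4*-29 - 10*-15)=34, (10*-26 - 39*-29)=871, (39*-7 - 12*-26)=39, (12*8 - 21*-7)=243, (21*38 - -24*8)=990, (-24*-15 - 4*38)=208; twice the area = |2385| = 2385; area = 2385/2; answer 2385/2
Part 3: A2 = 2385/2; threaded value p + q = 2387; c = -23; f(2) = 2*(-22) - 3*(-23) = 25; iterating: f(2)=25, f(3)=116, f(4)=157, f(5)=-34, f(6)=-539, f(7)=-976, f(8)=-335, f(9)=2258, f(10)=5521; answer 5521

5521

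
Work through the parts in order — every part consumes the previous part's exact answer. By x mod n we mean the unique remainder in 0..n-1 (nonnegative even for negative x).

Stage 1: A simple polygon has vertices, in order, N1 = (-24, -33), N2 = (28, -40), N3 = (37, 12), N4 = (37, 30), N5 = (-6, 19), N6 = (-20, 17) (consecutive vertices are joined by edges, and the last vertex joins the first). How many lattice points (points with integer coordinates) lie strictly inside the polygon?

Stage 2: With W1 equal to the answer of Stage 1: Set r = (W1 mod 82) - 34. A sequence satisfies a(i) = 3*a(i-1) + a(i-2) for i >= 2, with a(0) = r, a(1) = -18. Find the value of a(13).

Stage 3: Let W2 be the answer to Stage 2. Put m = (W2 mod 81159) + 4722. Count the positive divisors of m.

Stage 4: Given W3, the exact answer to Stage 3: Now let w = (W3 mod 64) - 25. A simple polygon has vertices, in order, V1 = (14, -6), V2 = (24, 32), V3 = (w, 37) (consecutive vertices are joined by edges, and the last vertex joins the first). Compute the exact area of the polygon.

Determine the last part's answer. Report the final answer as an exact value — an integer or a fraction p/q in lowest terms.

956

Stage 1: cross terms: (-24*-40 - 28*-33)=1884, (28*12 - 37*-40)=1816, (37*30 - 37*12)=666, (37*19 - -6*30)=883, (-6*17 - -20*19)=278, (-20*-33 - -24*17)=1068; twice the area = |6595| = 6595; area = 6595/2; boundary points = 1 + 1 + 18 + 1 + 2 + 2 = 25; strictly interior points = area - boundary/2 + 1 = 3286; answer 3286
Stage 2: W1 = 3286; r = -28; a(2) = 3*(-18) + 1*(-28) = -82; iterating: a(2)=-82, a(3)=-264, a(4)=-874, a(5)=-2886, a(6)=-9532, a(7)=-31482, a(8)=-103978, a(9)=-343416, a(10)=-1134226, a(11)=-3746094, a(12)=-12372508, a(13)=-40863618; answer -40863618
Stage 3: W2 = -40863618; m = 45240; 45240 = 2^3 * 3 * 5 * 13 * 29; number of divisors = (3+1) * (1+1) * (1+1) * (1+1) * (1+1) = 64; answer 64
Stage 4: W3 = 64; w = -25; cross terms: (14*32 - 24*-6)=592, (24*37 - -25*32)=1688, (-25*-6 - 14*37)=-368; twice the area = |1912| = 1912; area = 956; answer 956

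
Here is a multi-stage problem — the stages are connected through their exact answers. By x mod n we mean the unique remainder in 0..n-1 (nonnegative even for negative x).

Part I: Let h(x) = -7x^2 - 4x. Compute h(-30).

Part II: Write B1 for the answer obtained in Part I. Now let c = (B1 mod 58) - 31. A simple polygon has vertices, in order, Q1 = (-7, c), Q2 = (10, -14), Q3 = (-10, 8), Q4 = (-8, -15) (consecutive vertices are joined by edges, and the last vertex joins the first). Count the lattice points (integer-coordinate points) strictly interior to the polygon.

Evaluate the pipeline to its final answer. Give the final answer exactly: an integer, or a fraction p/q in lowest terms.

Part I: -7*(-30)^2 - 4*(-30)^1 = (-6300) + (120) = -6180; answer -6180
Part II: B1 = -6180; c = -5; cross terms: (-7*-14 - 10*-5)=148, (10*8 - -10*-14)=-60, (-10*-15 - -8*8)=214, (-8*-5 - -7*-15)=-65; twice the area = |237| = 237; area = 237/2; boundary points = 1 + 2 + 1 + 1 = 5; strictly interior points = area - boundary/2 + 1 = 117; answer 117

117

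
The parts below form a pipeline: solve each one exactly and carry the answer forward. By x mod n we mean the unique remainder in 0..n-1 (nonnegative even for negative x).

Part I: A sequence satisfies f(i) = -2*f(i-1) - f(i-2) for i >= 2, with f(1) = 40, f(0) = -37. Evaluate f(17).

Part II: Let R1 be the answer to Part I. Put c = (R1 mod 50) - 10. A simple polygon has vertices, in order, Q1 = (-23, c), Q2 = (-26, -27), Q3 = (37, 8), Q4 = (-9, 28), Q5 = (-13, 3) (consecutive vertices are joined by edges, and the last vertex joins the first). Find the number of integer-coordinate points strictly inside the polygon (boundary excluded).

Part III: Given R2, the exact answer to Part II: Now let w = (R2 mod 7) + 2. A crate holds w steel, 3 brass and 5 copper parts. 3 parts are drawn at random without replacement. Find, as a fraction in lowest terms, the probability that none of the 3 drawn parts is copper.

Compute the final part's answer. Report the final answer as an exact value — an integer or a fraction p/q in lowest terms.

1/12

Part I: f(2) = -2*(40) - 1*(-37) = -43; iterating: f(2)=-43, f(3)=46, f(4)=-49, f(5)=52, f(6)=-55, f(7)=58, f(8)=-61, f(9)=64, f(10)=-67, f(11)=70, f(12)=-73, f(13)=76, f(14)=-79, f(15)=82, f(16)=-85, f(17)=88; answer 88
Part II: R1 = 88; c = 28; cross terms: (-23*-27 - -26*28)=1349, (-26*8 - 37*-27)=791, (37*28 - -9*8)=1108, (-9*3 - -13*28)=337, (-13*28 - -23*3)=-295; twice the area = |3290| = 3290; area = 1645; boundary points = 1 + 7 + 2 + 1 + 5 = 16; strictly interior points = area - boundary/2 + 1 = 1638; answer 1638
Part III: R2 = 1638; w = 2; total draws C(10,3) = 120; favorable C(5,3) = 10; P = 1/12; answer 1/12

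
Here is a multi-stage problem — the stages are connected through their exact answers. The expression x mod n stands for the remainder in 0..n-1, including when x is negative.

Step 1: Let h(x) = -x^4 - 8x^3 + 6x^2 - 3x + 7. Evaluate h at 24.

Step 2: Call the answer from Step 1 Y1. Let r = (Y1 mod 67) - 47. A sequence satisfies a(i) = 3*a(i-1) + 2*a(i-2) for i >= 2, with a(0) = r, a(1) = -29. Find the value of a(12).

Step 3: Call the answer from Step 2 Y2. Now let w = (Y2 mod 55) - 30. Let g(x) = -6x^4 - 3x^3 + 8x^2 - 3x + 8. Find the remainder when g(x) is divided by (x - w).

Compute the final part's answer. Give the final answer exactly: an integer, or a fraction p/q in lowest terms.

Step 1: -1*(24)^4 - 8*(24)^3 + 6*(24)^2 - 3*(24)^1 + 7 = (-331776) + (-110592) + (3456) + (-72) + (7) = -438977; answer -438977
Step 2: Y1 = -438977; r = -40; a(2) = 3*(-29) + 2*(-40) = -167; iterating: a(2)=-167, a(3)=-559, a(4)=-2011, a(5)=-7151, a(6)=-25475, a(7)=-90727, a(8)=-323131, a(9)=-1150847, a(10)=-4098803, a(11)=-14598103, a(12)=-51991915; answer -51991915
Step 3: Y2 = -51991915; w = -5; remainder = value at the root: -6*(-5)^4 - 3*(-5)^3 + 8*(-5)^2 - 3*(-5)^1 + 8 = (-3750) + (375) + (200) + (15) + (8) = -3152; answer -3152

-3152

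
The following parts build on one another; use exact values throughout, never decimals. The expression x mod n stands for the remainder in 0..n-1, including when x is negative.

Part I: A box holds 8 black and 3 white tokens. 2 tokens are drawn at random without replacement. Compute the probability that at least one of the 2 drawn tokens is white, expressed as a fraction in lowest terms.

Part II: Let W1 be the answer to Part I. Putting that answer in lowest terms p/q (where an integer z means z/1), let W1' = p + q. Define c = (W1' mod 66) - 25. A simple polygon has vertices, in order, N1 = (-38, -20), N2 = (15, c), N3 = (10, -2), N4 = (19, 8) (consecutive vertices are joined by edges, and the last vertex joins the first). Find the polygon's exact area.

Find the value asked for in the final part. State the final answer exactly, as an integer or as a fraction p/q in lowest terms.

Part I: total draws C(11,2) = 55; complement C(8,2) = 28; favorable 55 - 28 = 27; P = 27/55; answer 27/55
Part II: W1 = 27/55; threaded value p + q = 82; c = -9; cross terms: (-38*-9 - 15*-20)=642, (15*-2 - 10*-9)=60, (10*8 - 19*-2)=118, (19*-20 - -38*8)=-76; twice the area = |744| = 744; area = 372; answer 372

372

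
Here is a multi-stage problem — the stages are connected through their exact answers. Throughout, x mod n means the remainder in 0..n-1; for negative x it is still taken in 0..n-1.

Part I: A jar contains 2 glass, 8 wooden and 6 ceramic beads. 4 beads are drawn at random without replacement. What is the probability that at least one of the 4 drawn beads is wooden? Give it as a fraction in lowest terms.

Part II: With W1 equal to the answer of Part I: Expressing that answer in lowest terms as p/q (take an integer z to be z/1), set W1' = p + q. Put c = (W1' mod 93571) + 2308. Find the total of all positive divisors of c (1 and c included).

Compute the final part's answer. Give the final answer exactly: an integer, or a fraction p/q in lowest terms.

Part I: total draws C(16,4) = 1820; complement C(8,4) = 70; favorable 1820 - 70 = 1750; P = 25/26; answer 25/26
Part II: W1 = 25/26; threaded value p + q = 51; c = 2359; 2359 = 7 * 337; sigma = (1 + 7) * (1 + 337) = 8 * 338 = 2704; answer 2704

2704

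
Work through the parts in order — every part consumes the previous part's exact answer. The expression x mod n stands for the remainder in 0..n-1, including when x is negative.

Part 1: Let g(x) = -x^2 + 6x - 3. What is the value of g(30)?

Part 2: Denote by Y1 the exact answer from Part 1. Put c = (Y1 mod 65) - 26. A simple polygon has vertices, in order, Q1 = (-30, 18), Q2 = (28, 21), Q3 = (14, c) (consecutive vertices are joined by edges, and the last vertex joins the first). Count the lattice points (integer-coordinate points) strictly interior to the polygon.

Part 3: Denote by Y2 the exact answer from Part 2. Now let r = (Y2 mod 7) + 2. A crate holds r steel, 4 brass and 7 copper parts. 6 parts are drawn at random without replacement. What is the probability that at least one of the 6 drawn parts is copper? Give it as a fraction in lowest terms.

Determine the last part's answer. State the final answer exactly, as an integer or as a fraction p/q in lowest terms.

Part 1: -1*(30)^2 + 6*(30)^1 - 3 = (-900) + (180) + (-3) = -723; answer -723
Part 2: Y1 = -723; c = 31; cross terms: (-30*21 - 28*18)=-1134, (28*31 - 14*21)=574, (14*18 - -30*31)=1182; twice the area = |622| = 622; area = 311; boundary points = 1 + 2 + 1 = 4; strictly interior points = area - boundary/2 + 1 = 310; answer 310
Part 3: Y2 = 310; r = 4; total draws C(15,6) = 5005; complement C(8,6) = 28; favorable 5005 - 28 = 4977; P = 711/715; answer 711/715

711/715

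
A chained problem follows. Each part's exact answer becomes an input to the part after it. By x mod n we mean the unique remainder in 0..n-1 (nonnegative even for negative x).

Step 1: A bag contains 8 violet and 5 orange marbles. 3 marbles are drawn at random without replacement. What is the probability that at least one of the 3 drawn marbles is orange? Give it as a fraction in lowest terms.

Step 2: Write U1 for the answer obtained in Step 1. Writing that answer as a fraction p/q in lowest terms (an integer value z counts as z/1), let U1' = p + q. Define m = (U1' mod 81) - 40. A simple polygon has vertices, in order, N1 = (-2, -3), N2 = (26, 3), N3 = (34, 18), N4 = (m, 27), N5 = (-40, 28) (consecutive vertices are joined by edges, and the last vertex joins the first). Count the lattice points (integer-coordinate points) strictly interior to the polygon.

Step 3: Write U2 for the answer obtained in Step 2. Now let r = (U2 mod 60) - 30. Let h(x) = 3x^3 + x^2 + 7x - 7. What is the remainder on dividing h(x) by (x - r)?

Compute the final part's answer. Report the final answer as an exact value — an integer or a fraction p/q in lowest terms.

Step 1: total draws C(13,3) = 286; complement C(8,3) = 56; favorable 286 - 56 = 230; P = 115/143; answer 115/143
Step 2: U1 = 115/143; threaded value p + q = 258; m = -25; cross terms: (-2*3 - 26*-3)=72, (26*18 - 34*3)=366, (34*27 - -25*18)=1368, (-25*28 - -40*27)=380, (-40*-3 - -2*28)=176; twice the area = |2362| = 2362; area = 1181; boundary points = 2 + 1 + 1 + 1 + 1 = 6; strictly interior points = area - boundary/2 + 1 = 1179; answer 1179
Step 3: U2 = 1179; r = 9; remainder = value at the root: 3*(9)^3 + 1*(9)^2 + 7*(9)^1 - 7 = (2187) + (81) + (63) + (-7) = 2324; answer 2324

2324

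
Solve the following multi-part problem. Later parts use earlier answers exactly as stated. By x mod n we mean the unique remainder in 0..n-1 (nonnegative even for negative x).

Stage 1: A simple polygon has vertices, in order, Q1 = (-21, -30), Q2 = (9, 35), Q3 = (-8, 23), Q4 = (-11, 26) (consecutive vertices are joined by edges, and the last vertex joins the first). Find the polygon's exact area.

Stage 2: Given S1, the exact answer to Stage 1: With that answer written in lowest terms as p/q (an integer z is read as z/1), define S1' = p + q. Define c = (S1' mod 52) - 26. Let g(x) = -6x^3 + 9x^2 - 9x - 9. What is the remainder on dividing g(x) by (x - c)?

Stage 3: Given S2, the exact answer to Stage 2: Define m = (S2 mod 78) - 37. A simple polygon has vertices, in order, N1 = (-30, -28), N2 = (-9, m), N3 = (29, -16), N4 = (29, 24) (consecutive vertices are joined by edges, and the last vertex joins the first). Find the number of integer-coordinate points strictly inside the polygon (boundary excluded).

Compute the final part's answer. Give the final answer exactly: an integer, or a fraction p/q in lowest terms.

1275

Stage 1: cross terms: (-21*35 - 9*-30)=-465, (9*23 - -8*35)=487, (-8*26 - -11*23)=45, (-11*-30 - -21*26)=876; twice the area = |943| = 943; area = 943/2; answer 943/2
Stage 2: S1 = 943/2; threaded value p + q = 945; c = -17; remainder = value at the root: -6*(-17)^3 + 9*(-17)^2 - 9*(-17)^1 - 9 = (29478) + (2601) + (153) + (-9) = 32223; answer 32223
Stage 3: S2 = 32223; m = -28; cross terms: (-30*-28 - -9*-28)=588, (-9*-16 - 29*-28)=956, (29*24 - 29*-16)=1160, (29*-28 - -30*24)=-92; twice the area = |2612| = 2612; area = 1306; boundary points = 21 + 2 + 40 + 1 = 64; strictly interior points = area - boundary/2 + 1 = 1275; answer 1275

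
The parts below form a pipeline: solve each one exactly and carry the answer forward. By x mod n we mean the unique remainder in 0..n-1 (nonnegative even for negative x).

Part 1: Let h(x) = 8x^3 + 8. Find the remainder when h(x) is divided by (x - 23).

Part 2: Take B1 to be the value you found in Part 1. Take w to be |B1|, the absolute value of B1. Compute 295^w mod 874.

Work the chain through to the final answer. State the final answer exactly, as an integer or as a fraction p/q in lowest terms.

495

Part 1: remainder = value at the root: 8*(23)^3 + 8 = (97336) + (8) = 97344; answer 97344
Part 2: B1 = 97344; w = 97344; squarings mod 874: 295^1=295, 295^2=499, 295^4=785, 295^8=55, 295^16=403, 295^32=719, 295^64=427, 295^128=537, 295^256=823, 295^512=853, 295^1024=441, 295^2048=453, 295^4096=693, 295^8192=423, 295^16384=633, 295^32768=397, 295^65536=289; 295^97344 = 295^64 * 295^1024 * 295^2048 * 295^4096 * 295^8192 * 295^16384 * 295^65536 = 495 (mod 874); answer 495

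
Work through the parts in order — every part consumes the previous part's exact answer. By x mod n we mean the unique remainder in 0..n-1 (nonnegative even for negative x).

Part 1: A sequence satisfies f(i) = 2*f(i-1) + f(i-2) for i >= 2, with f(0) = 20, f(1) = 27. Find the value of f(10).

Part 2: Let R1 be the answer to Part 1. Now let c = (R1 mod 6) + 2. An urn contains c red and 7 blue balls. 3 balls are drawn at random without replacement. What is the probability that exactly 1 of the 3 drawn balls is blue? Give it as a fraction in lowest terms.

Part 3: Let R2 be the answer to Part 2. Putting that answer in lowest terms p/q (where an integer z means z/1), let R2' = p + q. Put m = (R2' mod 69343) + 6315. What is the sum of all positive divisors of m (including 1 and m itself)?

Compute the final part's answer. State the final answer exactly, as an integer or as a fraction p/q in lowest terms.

19840

Part 1: f(2) = 2*(27) + 1*(20) = 74; iterating: f(2)=74, f(3)=175, f(4)=424, f(5)=1023, f(6)=2470, f(7)=5963, f(8)=14396, f(9)=34755, f(10)=83906; answer 83906
Part 2: R1 = 83906; c = 4; total draws C(11,3) = 165; favorable C(7,1)*C(4,2) = 42; P = 14/55; answer 14/55
Part 3: R2 = 14/55; threaded value p + q = 69; m = 6384; 6384 = 2^4 * 3 * 7 * 19; sigma = (1 + 2 + 4 + 8 + 16) * (1 + 3) * (1 + 7) * (1 + 19) = 31 * 4 * 8 * 20 = 19840; answer 19840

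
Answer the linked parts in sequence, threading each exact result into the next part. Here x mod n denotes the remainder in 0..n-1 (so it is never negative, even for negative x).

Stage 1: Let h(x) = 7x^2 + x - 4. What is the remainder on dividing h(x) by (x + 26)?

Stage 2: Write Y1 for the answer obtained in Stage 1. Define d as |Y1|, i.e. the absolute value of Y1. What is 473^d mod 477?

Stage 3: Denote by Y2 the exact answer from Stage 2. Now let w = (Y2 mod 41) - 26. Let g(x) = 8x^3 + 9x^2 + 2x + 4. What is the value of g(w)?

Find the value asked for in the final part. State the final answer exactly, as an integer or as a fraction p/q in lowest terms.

-43772

Stage 1: remainder = value at the root: 7*(-26)^2 + 1*(-26)^1 - 4 = (4732) + (-26) + (-4) = 4702; answer 4702
Stage 2: Y1 = 4702; d = 4702; squarings mod 477: 473^1=473, 473^2=16, 473^4=256, 473^8=187, 473^16=148, 473^32=439, 473^64=13, 473^128=169, 473^256=418, 473^512=142, 473^1024=130, 473^2048=205, 473^4096=49; 473^4702 = 473^2 * 473^4 * 473^8 * 473^16 * 473^64 * 473^512 * 473^4096 = 418 (mod 477); answer 418
Stage 3: Y2 = 418; w = -18; 8*(-18)^3 + 9*(-18)^2 + 2*(-18)^1 + 4 = (-46656) + (2916) + (-36) + (4) = -43772; answer -43772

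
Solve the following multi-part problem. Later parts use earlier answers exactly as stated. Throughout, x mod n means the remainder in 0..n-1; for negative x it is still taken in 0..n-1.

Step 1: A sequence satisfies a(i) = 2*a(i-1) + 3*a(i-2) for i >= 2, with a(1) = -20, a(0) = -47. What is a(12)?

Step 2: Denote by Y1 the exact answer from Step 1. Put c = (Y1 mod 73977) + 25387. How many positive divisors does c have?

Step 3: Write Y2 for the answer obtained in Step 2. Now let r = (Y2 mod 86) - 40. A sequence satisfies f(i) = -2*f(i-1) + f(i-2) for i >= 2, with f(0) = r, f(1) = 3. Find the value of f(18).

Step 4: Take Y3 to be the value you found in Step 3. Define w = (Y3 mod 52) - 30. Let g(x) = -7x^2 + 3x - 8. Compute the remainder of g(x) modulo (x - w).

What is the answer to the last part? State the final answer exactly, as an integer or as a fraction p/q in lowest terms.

-108

Step 1: a(2) = 2*(-20) + 3*(-47) = -181; iterating: a(2)=-181, a(3)=-422, a(4)=-1387, a(5)=-4040, a(6)=-12241, a(7)=-36602, a(8)=-109927, a(9)=-329660, a(10)=-989101, a(11)=-2967182, a(12)=-8901667; answer -8901667
Step 2: Y1 = -8901667; c = 74937; 74937 = 3 * 24979; number of divisors = (1+1) * (1+1) = 4; answer 4
Step 3: Y2 = 4; r = -36; f(2) = -2*(3) + 1*(-36) = -42; iterating: f(2)=-42, f(3)=87, f(4)=-216, f(5)=519, f(6)=-1254, f(7)=3027, f(8)=-7308, f(9)=17643, f(10)=-42594, f(11)=102831, f(12)=-248256, f(13)=599343, f(14)=-1446942, f(15)=3493227, f(16)=-8433396, f(17)=20360019, f(18)=-49153434; answer -49153434
Step 4: Y3 = -49153434; w = 4; remainder = value at the root: -7*(4)^2 + 3*(4)^1 - 8 = (-112) + (12) + (-8) = -108; answer -108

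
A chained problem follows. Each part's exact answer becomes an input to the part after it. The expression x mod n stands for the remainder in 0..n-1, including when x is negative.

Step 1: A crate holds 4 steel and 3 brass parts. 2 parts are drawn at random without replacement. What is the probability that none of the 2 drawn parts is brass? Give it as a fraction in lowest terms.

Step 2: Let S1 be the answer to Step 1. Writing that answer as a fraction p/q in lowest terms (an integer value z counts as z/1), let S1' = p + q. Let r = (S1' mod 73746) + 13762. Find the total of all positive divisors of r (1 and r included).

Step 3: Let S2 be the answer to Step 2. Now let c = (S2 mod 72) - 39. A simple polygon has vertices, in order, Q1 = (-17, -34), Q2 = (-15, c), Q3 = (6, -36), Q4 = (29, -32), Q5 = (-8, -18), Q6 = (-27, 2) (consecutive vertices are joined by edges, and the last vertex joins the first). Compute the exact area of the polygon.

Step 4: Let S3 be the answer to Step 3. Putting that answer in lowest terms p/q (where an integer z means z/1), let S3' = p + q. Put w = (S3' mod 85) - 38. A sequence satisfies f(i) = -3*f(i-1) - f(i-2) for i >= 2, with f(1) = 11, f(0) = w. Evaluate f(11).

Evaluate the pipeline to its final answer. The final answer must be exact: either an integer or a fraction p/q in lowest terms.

Step 1: total draws C(7,2) = 21; favorable C(4,2) = 6; P = 2/7; answer 2/7
Step 2: S1 = 2/7; threaded value p + q = 9; r = 13771; 13771 = 47 * 293; sigma = (1 + 47) * (1 + 293) = 48 * 294 = 14112; answer 14112
Step 3: S2 = 14112; c = -39; cross terms: (-17*-39 - -15*-34)=153, (-15*-36 - 6*-39)=774, (6*-32 - 29*-36)=852, (29*-18 - -8*-32)=-778, (-8*2 - -27*-18)=-502, (-27*-34 - -17*2)=952; twice the area = |1451| = 1451; area = 1451/2; answer 1451/2
Step 4: S3 = 1451/2; threaded value p + q = 1453; w = -30; f(2) = -3*(11) - 1*(-30) = -3; iterating: f(2)=-3, f(3)=-2, f(4)=9, f(5)=-25, f(6)=66, f(7)=-173, f(8)=453, f(9)=-1186, f(10)=3105, f(11)=-8129; answer -8129

-8129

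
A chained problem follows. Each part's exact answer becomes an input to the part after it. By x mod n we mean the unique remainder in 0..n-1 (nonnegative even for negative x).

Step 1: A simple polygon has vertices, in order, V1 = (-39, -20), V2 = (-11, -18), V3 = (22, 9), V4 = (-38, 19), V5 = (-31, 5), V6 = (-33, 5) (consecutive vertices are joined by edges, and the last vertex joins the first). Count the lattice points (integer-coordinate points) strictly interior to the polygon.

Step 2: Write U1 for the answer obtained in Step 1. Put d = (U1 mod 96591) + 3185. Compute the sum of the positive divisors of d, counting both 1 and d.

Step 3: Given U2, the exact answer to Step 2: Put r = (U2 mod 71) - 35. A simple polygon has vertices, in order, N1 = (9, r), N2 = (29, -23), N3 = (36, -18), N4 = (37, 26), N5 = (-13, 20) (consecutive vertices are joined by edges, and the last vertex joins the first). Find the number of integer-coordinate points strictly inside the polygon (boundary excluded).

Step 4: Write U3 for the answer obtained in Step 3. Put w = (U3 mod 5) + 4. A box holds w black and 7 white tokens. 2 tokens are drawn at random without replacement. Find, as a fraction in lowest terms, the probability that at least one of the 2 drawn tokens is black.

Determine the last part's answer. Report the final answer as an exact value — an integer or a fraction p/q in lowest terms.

Step 1: cross terms: (-39*-18 - -11*-20)=482, (-11*9 - 22*-18)=297, (22*19 - -38*9)=760, (-38*5 - -31*19)=399, (-31*5 - -33*5)=10, (-33*-20 - -39*5)=855; twice the area = |2803| = 2803; area = 2803/2; boundary points = 2 + 3 + 10 + 7 + 2 + 1 = 25; strictly interior points = area - boundary/2 + 1 = 1390; answer 1390
Step 2: U1 = 1390; d = 4575; 4575 = 3 * 5^2 * 61; sigma = (1 + 3) * (1 + 5 + 25) * (1 + 61) = 4 * 31 * 62 = 7688; answer 7688
Step 3: U2 = 7688; r = -15; cross terms: (9*-23 - 29*-15)=228, (29*-18 - 36*-23)=306, (36*26 - 37*-18)=1602, (37*20 - -13*26)=1078, (-13*-15 - 9*20)=15; twice the area = |3229| = 3229; area = 3229/2; boundary points = 4 + 1 + 1 + 2 + 1 = 9; strictly interior points = area - boundary/2 + 1 = 1611; answer 1611
Step 4: U3 = 1611; w = 5; total draws C(12,2) = 66; complement C(7,2) = 21; favorable 66 - 21 = 45; P = 15/22; answer 15/22

15/22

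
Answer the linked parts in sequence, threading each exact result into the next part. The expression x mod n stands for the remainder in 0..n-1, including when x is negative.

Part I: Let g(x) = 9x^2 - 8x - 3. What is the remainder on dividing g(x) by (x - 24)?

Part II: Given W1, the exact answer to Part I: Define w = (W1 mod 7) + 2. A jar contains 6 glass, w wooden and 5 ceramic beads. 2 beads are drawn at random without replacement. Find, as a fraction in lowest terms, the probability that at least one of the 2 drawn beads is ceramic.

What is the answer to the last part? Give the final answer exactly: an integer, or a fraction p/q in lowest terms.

25/51

Part I: remainder = value at the root: 9*(24)^2 - 8*(24)^1 - 3 = (5184) + (-192) + (-3) = 4989; answer 4989
Part II: W1 = 4989; w = 7; total draws C(18,2) = 153; complement C(13,2) = 78; favorable 153 - 78 = 75; P = 25/51; answer 25/51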